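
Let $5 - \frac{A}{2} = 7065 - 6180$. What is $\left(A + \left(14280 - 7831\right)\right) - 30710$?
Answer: $-26021$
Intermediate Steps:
$A = -1760$ ($A = 10 - 2 \left(7065 - 6180\right) = 10 - 1770 = -1760$)
$\left(A + \left(14280 - 7831\right)\right) - 30710 = \left(-1760 + \left(14280 - 7831\right)\right) - 30710 = \left(-1760 + 6449\right) - 30710 = 4689 - 30710 = -26021$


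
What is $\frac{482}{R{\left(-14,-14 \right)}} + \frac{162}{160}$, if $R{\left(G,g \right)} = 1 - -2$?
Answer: $\frac{38803}{240} \approx 161.68$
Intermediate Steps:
$R{\left(G,g \right)} = 3$ ($R{\left(G,g \right)} = 1 + 2 = 3$)
$\frac{482}{R{\left(-14,-14 \right)}} + \frac{162}{160} = \frac{482}{3} + \frac{162}{160} = 482 \cdot \frac{1}{3} + 162 \cdot \frac{1}{160} = \frac{482}{3} + \frac{81}{80} = \frac{38803}{240}$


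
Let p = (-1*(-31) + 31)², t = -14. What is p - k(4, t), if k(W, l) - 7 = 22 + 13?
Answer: 3802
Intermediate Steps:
k(W, l) = 42 (k(W, l) = 7 + (22 + 13) = 7 + 35 = 42)
p = 3844 (p = (31 + 31)² = 62² = 3844)
p - k(4, t) = 3844 - 1*42 = 3844 - 42 = 3802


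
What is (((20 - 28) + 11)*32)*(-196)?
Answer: -18816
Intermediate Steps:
(((20 - 28) + 11)*32)*(-196) = ((-8 + 11)*32)*(-196) = (3*32)*(-196) = 96*(-196) = -18816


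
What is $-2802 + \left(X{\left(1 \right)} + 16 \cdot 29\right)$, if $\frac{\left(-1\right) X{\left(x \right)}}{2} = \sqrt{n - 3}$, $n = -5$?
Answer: $-2338 - 4 i \sqrt{2} \approx -2338.0 - 5.6569 i$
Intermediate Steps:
$X{\left(x \right)} = - 4 i \sqrt{2}$ ($X{\left(x \right)} = - 2 \sqrt{-5 - 3} = - 2 \sqrt{-8} = - 2 \cdot 2 i \sqrt{2} = - 4 i \sqrt{2}$)
$-2802 + \left(X{\left(1 \right)} + 16 \cdot 29\right) = -2802 + \left(- 4 i \sqrt{2} + 16 \cdot 29\right) = -2802 + \left(- 4 i \sqrt{2} + 464\right) = -2802 + \left(464 - 4 i \sqrt{2}\right) = -2338 - 4 i \sqrt{2}$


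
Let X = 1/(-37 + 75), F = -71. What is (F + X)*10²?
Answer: -134850/19 ≈ -7097.4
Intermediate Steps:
X = 1/38 ≈ 0.026316
(F + X)*10² = (-71 + 1/38)*10² = -2697/38*100 = -134850/19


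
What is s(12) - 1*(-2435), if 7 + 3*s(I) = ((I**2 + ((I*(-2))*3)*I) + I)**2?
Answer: 508562/3 ≈ 1.6952e+5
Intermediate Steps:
s(I) = -7/3 + (I - 5*I**2)**2/3 (s(I) = -7/3 + ((I**2 + ((I*(-2))*3)*I) + I)**2/3 = -7/3 + ((I**2 + (-2*I*3)*I) + I)**2/3 = -7/3 + ((I**2 + (-6*I)*I) + I)**2/3 = -7/3 + ((I**2 - 6*I**2) + I)**2/3 = -7/3 + (-5*I**2 + I)**2/3 = -7/3 + (I - 5*I**2)**2/3)
s(12) - 1*(-2435) = (-7/3 + (1/3)*12**2*(-1 + 5*12)**2) - 1*(-2435) = (-7/3 + (1/3)*144*(-1 + 60)**2) + 2435 = (-7/3 + (1/3)*144*59**2) + 2435 = (-7/3 + (1/3)*144*3481) + 2435 = (-7/3 + 167088) + 2435 = 501257/3 + 2435 = 508562/3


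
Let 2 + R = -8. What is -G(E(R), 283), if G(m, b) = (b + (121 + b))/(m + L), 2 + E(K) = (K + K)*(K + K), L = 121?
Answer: -229/173 ≈ -1.3237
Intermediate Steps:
R = -10 (R = -2 - 8 = -10)
E(K) = -2 + 4*K² (E(K) = -2 + (K + K)*(K + K) = -2 + (2*K)*(2*K) = -2 + 4*K²)
G(m, b) = (121 + 2*b)/(121 + m) (G(m, b) = (b + (121 + b))/(m + 121) = (121 + 2*b)/(121 + m))
-G(E(R), 283) = -(121 + 2*283)/(121 + (-2 + 4*(-10)²)) = -(121 + 566)/(121 + (-2 + 4*100)) = -687/(121 + (-2 + 400)) = -687/(121 + 398) = -687/519 = -1*229/173 = -229/173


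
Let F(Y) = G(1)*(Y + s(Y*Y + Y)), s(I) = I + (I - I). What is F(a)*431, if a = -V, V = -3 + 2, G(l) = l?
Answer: 1293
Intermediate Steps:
V = -1
s(I) = I (s(I) = I + 0 = I)
a = 1 (a = -1*(-1) = 1)
F(Y) = Y² + 2*Y (F(Y) = 1*(Y + (Y*Y + Y)) = 1*(Y + (Y² + Y)) = 1*(Y + (Y + Y²)) = 1*(Y² + 2*Y) = Y² + 2*Y)
F(a)*431 = (1*(2 + 1))*431 = (1*3)*431 = 3*431 = 1293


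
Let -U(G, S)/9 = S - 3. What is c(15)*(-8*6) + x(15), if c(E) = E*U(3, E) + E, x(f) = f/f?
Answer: 77041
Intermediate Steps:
U(G, S) = 27 - 9*S (U(G, S) = -9*(S - 3) = -9*(-3 + S) = 27 - 9*S)
x(f) = 1
c(E) = E + E*(27 - 9*E) (c(E) = E*(27 - 9*E) + E = E + E*(27 - 9*E))
c(15)*(-8*6) + x(15) = (15*(28 - 9*15))*(-8*6) + 1 = (15*(28 - 135))*(-48) + 1 = (15*(-107))*(-48) + 1 = -1605*(-48) + 1 = 77040 + 1 = 77041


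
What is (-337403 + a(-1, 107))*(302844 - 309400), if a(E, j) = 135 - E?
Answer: 2211122452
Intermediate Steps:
(-337403 + a(-1, 107))*(302844 - 309400) = (-337403 + (135 - 1*(-1)))*(302844 - 309400) = (-337403 + (135 + 1))*(-6556) = (-337403 + 136)*(-6556) = -337267*(-6556) = 2211122452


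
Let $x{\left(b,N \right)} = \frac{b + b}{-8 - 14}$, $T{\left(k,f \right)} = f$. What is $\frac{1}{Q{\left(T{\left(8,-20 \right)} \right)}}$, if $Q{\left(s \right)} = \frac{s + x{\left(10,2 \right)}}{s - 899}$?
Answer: $\frac{10109}{230} \approx 43.952$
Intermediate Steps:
$x{\left(b,N \right)} = - \frac{b}{11}$ ($x{\left(b,N \right)} = \frac{2 b}{-22} = 2 b \left(- \frac{1}{22}\right) = - \frac{b}{11}$)
$Q{\left(s \right)} = \frac{- \frac{10}{11} + s}{-899 + s}$ ($Q{\left(s \right)} = \frac{s - \frac{10}{11}}{s - 899} = \frac{s - \frac{10}{11}}{-899 + s} = \frac{- \frac{10}{11} + s}{-899 + s}$)
$\frac{1}{Q{\left(T{\left(8,-20 \right)} \right)}} = \frac{1}{\frac{1}{-899 - 20} \left(- \frac{10}{11} - 20\right)} = \frac{1}{\frac{1}{-919} \left(- \frac{230}{11}\right)} = \frac{1}{\left(- \frac{1}{919}\right) \left(- \frac{230}{11}\right)} = \frac{1}{\frac{230}{10109}} = \frac{10109}{230}$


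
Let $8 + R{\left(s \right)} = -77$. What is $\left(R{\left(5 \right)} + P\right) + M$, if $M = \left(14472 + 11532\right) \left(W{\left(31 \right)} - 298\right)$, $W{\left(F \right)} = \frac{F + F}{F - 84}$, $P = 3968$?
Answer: $- \frac{412113625}{53} \approx -7.7757 \cdot 10^{6}$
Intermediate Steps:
$R{\left(s \right)} = -85$ ($R{\left(s \right)} = -8 - 77 = -85$)
$W{\left(F \right)} = \frac{2 F}{-84 + F}$
$M = - \frac{412319424}{53}$ ($M = \left(14472 + 11532\right) \left(2 \cdot 31 \frac{1}{-84 + 31} - 298\right) = 26004 \left(2 \cdot 31 \frac{1}{-53} - 298\right) = 26004 \left(2 \cdot 31 \left(- \frac{1}{53}\right) - 298\right) = 26004 \left(- \frac{62}{53} - 298\right) = 26004 \left(- \frac{15856}{53}\right) = - \frac{412319424}{53} \approx -7.7796 \cdot 10^{6}$)
$\left(R{\left(5 \right)} + P\right) + M = \left(-85 + 3968\right) - \frac{412319424}{53} = 3883 - \frac{412319424}{53} = - \frac{412113625}{53}$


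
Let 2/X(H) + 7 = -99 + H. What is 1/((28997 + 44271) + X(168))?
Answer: 31/2271309 ≈ 1.3649e-5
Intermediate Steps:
X(H) = 2/(-106 + H) (X(H) = 2/(-7 + (-99 + H)) = 2/(-106 + H))
1/((28997 + 44271) + X(168)) = 1/((28997 + 44271) + 2/(-106 + 168)) = 1/(73268 + 2/62) = 1/(73268 + 2*(1/62)) = 1/(73268 + 1/31) = 1/(2271309/31) = 31/2271309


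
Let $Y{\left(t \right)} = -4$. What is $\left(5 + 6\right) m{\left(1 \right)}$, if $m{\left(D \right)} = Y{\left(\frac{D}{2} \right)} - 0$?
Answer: $-44$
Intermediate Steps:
$m{\left(D \right)} = -4$ ($m{\left(D \right)} = -4 - 0 = -4 + 0 = -4$)
$\left(5 + 6\right) m{\left(1 \right)} = \left(5 + 6\right) \left(-4\right) = 11 \left(-4\right) = -44$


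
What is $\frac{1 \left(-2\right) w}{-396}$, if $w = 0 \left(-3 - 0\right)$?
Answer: $0$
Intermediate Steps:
$w = 0$ ($w = 0 \left(-3 + 0\right) = 0 \left(-3\right) = 0$)
$\frac{1 \left(-2\right) w}{-396} = \frac{1 \left(-2\right) 0}{-396} = \left(-2\right) 0 \left(- \frac{1}{396}\right) = 0 \left(- \frac{1}{396}\right) = 0$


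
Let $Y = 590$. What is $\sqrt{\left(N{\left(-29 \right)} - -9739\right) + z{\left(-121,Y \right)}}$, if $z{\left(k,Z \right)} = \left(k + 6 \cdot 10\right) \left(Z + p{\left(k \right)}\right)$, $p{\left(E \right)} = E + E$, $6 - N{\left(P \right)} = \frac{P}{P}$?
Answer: $6 i \sqrt{319} \approx 107.16 i$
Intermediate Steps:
$N{\left(P \right)} = 5$ ($N{\left(P \right)} = 6 - \frac{P}{P} = 6 - 1 = 5$)
$p{\left(E \right)} = 2 E$
$z{\left(k,Z \right)} = \left(60 + k\right) \left(Z + 2 k\right)$ ($z{\left(k,Z \right)} = \left(k + 6 \cdot 10\right) \left(Z + 2 k\right) = \left(k + 60\right) \left(Z + 2 k\right) = \left(60 + k\right) \left(Z + 2 k\right)$)
$\sqrt{\left(N{\left(-29 \right)} - -9739\right) + z{\left(-121,Y \right)}} = \sqrt{\left(5 - -9739\right) + \left(2 \left(-121\right)^{2} + 60 \cdot 590 + 120 \left(-121\right) + 590 \left(-121\right)\right)} = \sqrt{\left(5 + 9739\right) + \left(2 \cdot 14641 + 35400 - 14520 - 71390\right)} = \sqrt{9744 + \left(29282 + 35400 - 14520 - 71390\right)} = \sqrt{9744 - 21228} = \sqrt{-11484} = 6 i \sqrt{319}$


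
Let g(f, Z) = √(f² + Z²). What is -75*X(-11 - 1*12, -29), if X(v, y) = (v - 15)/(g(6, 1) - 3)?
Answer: 4275/14 + 1425*√37/14 ≈ 924.50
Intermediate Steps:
g(f, Z) = √(Z² + f²)
X(v, y) = (-15 + v)/(-3 + √37) (X(v, y) = (v - 15)/(√(1² + 6²) - 3) = (-15 + v)/(√(1 + 36) - 3) = (-15 + v)/(√37 - 3) = (-15 + v)/(-3 + √37))
-75*X(-11 - 1*12, -29) = -75*(-45/28 - 15*√37/28 + 3*(-11 - 1*12)/28 + (-11 - 1*12)*√37/28) = -75*(-45/28 - 15*√37/28 + 3*(-11 - 12)/28 + (-11 - 12)*√37/28) = -75*(-45/28 - 15*√37/28 + (3/28)*(-23) + (1/28)*(-23)*√37) = -75*(-45/28 - 15*√37/28 - 69/28 - 23*√37/28) = -75*(-57/14 - 19*√37/14) = -(-4275/14 - 1425*√37/14) = 4275/14 + 1425*√37/14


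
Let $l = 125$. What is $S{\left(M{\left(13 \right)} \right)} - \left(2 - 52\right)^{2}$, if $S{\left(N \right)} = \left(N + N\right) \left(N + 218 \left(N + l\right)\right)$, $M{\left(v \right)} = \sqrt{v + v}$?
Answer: $8888 + 54500 \sqrt{26} \approx 2.8678 \cdot 10^{5}$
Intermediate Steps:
$M{\left(v \right)} = \sqrt{2} \sqrt{v}$ ($M{\left(v \right)} = \sqrt{2 v} = \sqrt{2} \sqrt{v}$)
$S{\left(N \right)} = 2 N \left(27250 + 219 N\right)$ ($S{\left(N \right)} = \left(N + N\right) \left(N + 218 \left(N + 125\right)\right) = 2 N \left(N + 218 \left(125 + N\right)\right) = 2 N \left(N + \left(27250 + 218 N\right)\right) = 2 N \left(27250 + 219 N\right)$)
$S{\left(M{\left(13 \right)} \right)} - \left(2 - 52\right)^{2} = 2 \sqrt{2} \sqrt{13} \left(27250 + 219 \sqrt{2} \sqrt{13}\right) - \left(2 - 52\right)^{2} = 2 \sqrt{26} \left(27250 + 219 \sqrt{26}\right) - \left(-50\right)^{2} = 2 \sqrt{26} \left(27250 + 219 \sqrt{26}\right) - 2500 = -2500 + 2 \sqrt{26} \left(27250 + 219 \sqrt{26}\right)$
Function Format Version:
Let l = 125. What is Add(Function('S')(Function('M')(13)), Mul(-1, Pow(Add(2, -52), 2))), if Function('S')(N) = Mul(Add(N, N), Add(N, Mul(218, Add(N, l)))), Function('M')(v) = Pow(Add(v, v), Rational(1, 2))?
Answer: Add(8888, Mul(54500, Pow(26, Rational(1, 2)))) ≈ 2.8678e+5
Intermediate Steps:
Function('M')(v) = Mul(Pow(2, Rational(1, 2)), Pow(v, Rational(1, 2))) (Function('M')(v) = Pow(Mul(2, v), Rational(1, 2)) = Mul(Pow(2, Rational(1, 2)), Pow(v, Rational(1, 2))))
Function('S')(N) = Mul(2, N, Add(27250, Mul(219, N))) (Function('S')(N) = Mul(Add(N, N), Add(N, Mul(218, Add(N, 125)))) = Mul(Mul(2, N), Add(N, Mul(218, Add(125, N)))) = Mul(Mul(2, N), Add(N, Add(27250, Mul(218, N)))) = Mul(Mul(2, N), Add(27250, Mul(219, N))) = Mul(2, N, Add(27250, Mul(219, N))))
Add(Function('S')(Function('M')(13)), Mul(-1, Pow(Add(2, -52), 2))) = Add(Mul(2, Mul(Pow(2, Rational(1, 2)), Pow(13, Rational(1, 2))), Add(27250, Mul(219, Mul(Pow(2, Rational(1, 2)), Pow(13, Rational(1, 2)))))), Mul(-1, Pow(Add(2, -52), 2))) = Add(Mul(2, Pow(26, Rational(1, 2)), Add(27250, Mul(219, Pow(26, Rational(1, 2))))), Mul(-1, Pow(-50, 2))) = Add(Mul(2, Pow(26, Rational(1, 2)), Add(27250, Mul(219, Pow(26, Rational(1, 2))))), Mul(-1, 2500)) = Add(Mul(2, Pow(26, Rational(1, 2)), Add(27250, Mul(219, Pow(26, Rational(1, 2))))), -2500) = Add(-2500, Mul(2, Pow(26, Rational(1, 2)), Add(27250, Mul(219, Pow(26, Rational(1, 2))))))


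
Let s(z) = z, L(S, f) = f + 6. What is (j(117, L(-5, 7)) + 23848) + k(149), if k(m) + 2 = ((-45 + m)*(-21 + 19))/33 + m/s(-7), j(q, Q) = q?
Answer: 5529080/231 ≈ 23935.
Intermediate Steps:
L(S, f) = 6 + f
k(m) = 8/11 - 47*m/231 (k(m) = -2 + (((-45 + m)*(-21 + 19))/33 + m/(-7)) = -2 + (((-45 + m)*(-2))*(1/33) + m*(-1/7)) = -2 + ((90 - 2*m)*(1/33) - m/7) = -2 + ((30/11 - 2*m/33) - m/7) = -2 + (30/11 - 47*m/231) = 8/11 - 47*m/231)
(j(117, L(-5, 7)) + 23848) + k(149) = (117 + 23848) + (8/11 - 47/231*149) = 23965 + (8/11 - 7003/231) = 23965 - 6835/231 = 5529080/231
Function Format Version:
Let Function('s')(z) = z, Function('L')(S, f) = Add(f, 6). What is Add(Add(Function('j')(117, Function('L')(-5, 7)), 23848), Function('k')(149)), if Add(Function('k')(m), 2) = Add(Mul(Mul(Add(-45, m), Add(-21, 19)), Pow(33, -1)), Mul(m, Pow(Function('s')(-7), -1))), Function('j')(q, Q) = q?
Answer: Rational(5529080, 231) ≈ 23935.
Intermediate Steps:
Function('L')(S, f) = Add(6, f)
Function('k')(m) = Add(Rational(8, 11), Mul(Rational(-47, 231), m)) (Function('k')(m) = Add(-2, Add(Mul(Mul(Add(-45, m), Add(-21, 19)), Pow(33, -1)), Mul(m, Pow(-7, -1)))) = Add(-2, Add(Mul(Mul(Add(-45, m), -2), Rational(1, 33)), Mul(m, Rational(-1, 7)))) = Add(-2, Add(Mul(Add(90, Mul(-2, m)), Rational(1, 33)), Mul(Rational(-1, 7), m))) = Add(-2, Add(Add(Rational(30, 11), Mul(Rational(-2, 33), m)), Mul(Rational(-1, 7), m))) = Add(-2, Add(Rational(30, 11), Mul(Rational(-47, 231), m))) = Add(Rational(8, 11), Mul(Rational(-47, 231), m)))
Add(Add(Function('j')(117, Function('L')(-5, 7)), 23848), Function('k')(149)) = Add(Add(117, 23848), Add(Rational(8, 11), Mul(Rational(-47, 231), 149))) = Add(23965, Add(Rational(8, 11), Rational(-7003, 231))) = Add(23965, Rational(-6835, 231)) = Rational(5529080, 231)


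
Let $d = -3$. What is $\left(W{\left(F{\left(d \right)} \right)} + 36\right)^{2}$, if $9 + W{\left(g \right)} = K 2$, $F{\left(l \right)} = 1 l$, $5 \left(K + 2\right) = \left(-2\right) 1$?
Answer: $\frac{12321}{25} \approx 492.84$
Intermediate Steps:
$K = - \frac{12}{5}$ ($K = -2 + \frac{\left(-2\right) 1}{5} = -2 + \frac{1}{5} \left(-2\right) = -2 - \frac{2}{5} = - \frac{12}{5} \approx -2.4$)
$F{\left(l \right)} = l$
$W{\left(g \right)} = - \frac{69}{5}$ ($W{\left(g \right)} = -9 - \frac{24}{5} = - \frac{69}{5}$)
$\left(W{\left(F{\left(d \right)} \right)} + 36\right)^{2} = \left(- \frac{69}{5} + 36\right)^{2} = \left(\frac{111}{5}\right)^{2} = \frac{12321}{25}$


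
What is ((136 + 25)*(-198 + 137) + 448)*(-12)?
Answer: 112476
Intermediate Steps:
((136 + 25)*(-198 + 137) + 448)*(-12) = (161*(-61) + 448)*(-12) = (-9821 + 448)*(-12) = -9373*(-12) = 112476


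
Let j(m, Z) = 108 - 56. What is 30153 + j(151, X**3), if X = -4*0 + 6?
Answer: 30205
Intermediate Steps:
X = 6 (X = 0 + 6 = 6)
j(m, Z) = 52
30153 + j(151, X**3) = 30153 + 52 = 30205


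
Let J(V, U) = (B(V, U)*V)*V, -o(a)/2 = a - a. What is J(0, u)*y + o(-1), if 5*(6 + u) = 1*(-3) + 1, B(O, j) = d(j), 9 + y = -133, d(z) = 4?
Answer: 0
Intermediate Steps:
o(a) = 0 (o(a) = -2*(a - a) = -2*0 = 0)
y = -142 (y = -9 - 133 = -142)
B(O, j) = 4
u = -32/5 (u = -6 + (1*(-3) + 1)/5 = -6 + (-3 + 1)/5 = -6 + (⅕)*(-2) = -6 - ⅖ = -32/5 ≈ -6.4000)
J(V, U) = 4*V² (J(V, U) = (4*V)*V = 4*V²)
J(0, u)*y + o(-1) = (4*0²)*(-142) + 0 = (4*0)*(-142) + 0 = 0*(-142) + 0 = 0 + 0 = 0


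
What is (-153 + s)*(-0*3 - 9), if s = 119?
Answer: 306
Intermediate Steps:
(-153 + s)*(-0*3 - 9) = (-153 + 119)*(-0*3 - 9) = -34*(-5*0 - 9) = -34*(0 - 9) = -34*(-9) = 306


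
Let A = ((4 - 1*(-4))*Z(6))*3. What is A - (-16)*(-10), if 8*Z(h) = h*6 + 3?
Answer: -43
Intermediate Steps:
Z(h) = 3/8 + 3*h/4 (Z(h) = (h*6 + 3)/8 = (6*h + 3)/8 = (3 + 6*h)/8 = 3/8 + 3*h/4)
A = 117 (A = ((4 - 1*(-4))*(3/8 + (¾)*6))*3 = ((4 + 4)*(3/8 + 9/2))*3 = (8*(39/8))*3 = 39*3 = 117)
A - (-16)*(-10) = 117 - (-16)*(-10) = 117 - 1*160 = 117 - 160 = -43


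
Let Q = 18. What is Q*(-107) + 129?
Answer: -1797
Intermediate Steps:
Q*(-107) + 129 = 18*(-107) + 129 = -1926 + 129 = -1797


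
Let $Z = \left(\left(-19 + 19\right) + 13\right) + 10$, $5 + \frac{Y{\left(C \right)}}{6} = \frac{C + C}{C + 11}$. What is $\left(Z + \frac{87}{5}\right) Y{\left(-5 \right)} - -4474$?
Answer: $2858$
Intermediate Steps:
$Y{\left(C \right)} = -30 + \frac{12 C}{11 + C}$ ($Y{\left(C \right)} = -30 + 6 \frac{C + C}{C + 11} = -30 + 6 \frac{2 C}{11 + C} = -30 + \frac{12 C}{11 + C}$)
$Z = 23$ ($Z = \left(0 + 13\right) + 10 = 13 + 10 = 23$)
$\left(Z + \frac{87}{5}\right) Y{\left(-5 \right)} - -4474 = \left(23 + \frac{87}{5}\right) \frac{6 \left(-55 - -15\right)}{11 - 5} - -4474 = \left(23 + 87 \cdot \frac{1}{5}\right) \frac{6 \left(-55 + 15\right)}{6} + 4474 = \left(23 + \frac{87}{5}\right) 6 \cdot \frac{1}{6} \left(-40\right) + 4474 = \frac{202}{5} \left(-40\right) + 4474 = -1616 + 4474 = 2858$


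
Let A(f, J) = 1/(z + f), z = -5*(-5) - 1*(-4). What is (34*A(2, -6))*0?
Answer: 0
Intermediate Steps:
z = 29 (z = 25 + 4 = 29)
A(f, J) = 1/(29 + f)
(34*A(2, -6))*0 = (34/(29 + 2))*0 = (34/31)*0 = 0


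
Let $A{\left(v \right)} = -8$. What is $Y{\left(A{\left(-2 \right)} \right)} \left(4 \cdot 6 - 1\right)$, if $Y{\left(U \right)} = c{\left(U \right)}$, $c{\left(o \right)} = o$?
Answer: $-184$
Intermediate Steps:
$Y{\left(U \right)} = U$
$Y{\left(A{\left(-2 \right)} \right)} \left(4 \cdot 6 - 1\right) = - 8 \left(4 \cdot 6 - 1\right) = - 8 \left(24 - 1\right) = \left(-8\right) 23 = -184$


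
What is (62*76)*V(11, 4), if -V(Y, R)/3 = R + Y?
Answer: -212040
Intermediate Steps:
V(Y, R) = -3*R - 3*Y (V(Y, R) = -3*(R + Y) = -3*R - 3*Y)
(62*76)*V(11, 4) = (62*76)*(-3*4 - 3*11) = 4712*(-12 - 33) = 4712*(-45) = -212040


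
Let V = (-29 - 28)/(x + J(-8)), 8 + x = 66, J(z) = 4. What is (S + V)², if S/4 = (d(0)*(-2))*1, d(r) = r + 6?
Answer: 9199089/3844 ≈ 2393.1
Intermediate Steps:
d(r) = 6 + r
x = 58 (x = -8 + 66 = 58)
V = -57/62 (V = (-29 - 28)/(58 + 4) = -57/62 ≈ -0.91935)
S = -48 (S = 4*(((6 + 0)*(-2))*1) = 4*((6*(-2))*1) = 4*(-12*1) = 4*(-12) = -48)
(S + V)² = (-48 - 57/62)² = (-3033/62)² = 9199089/3844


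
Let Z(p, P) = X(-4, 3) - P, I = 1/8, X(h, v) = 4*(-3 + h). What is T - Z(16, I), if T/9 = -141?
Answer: -9927/8 ≈ -1240.9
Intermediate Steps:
T = -1269 (T = 9*(-141) = -1269)
X(h, v) = -12 + 4*h
I = ⅛ ≈ 0.12500
Z(p, P) = -28 - P (Z(p, P) = (-12 + 4*(-4)) - P = (-12 - 16) - P = -28 - P)
T - Z(16, I) = -1269 - (-28 - 1*⅛) = -1269 - (-28 - ⅛) = -1269 - 1*(-225/8) = -1269 + 225/8 = -9927/8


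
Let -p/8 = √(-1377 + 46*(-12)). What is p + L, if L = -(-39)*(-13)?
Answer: -507 - 8*I*√1929 ≈ -507.0 - 351.36*I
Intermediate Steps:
L = -507 (L = -1*507 = -507)
p = -8*I*√1929 (p = -8*√(-1377 + 46*(-12)) = -8*√(-1377 - 552) = -8*I*√1929 ≈ -351.36*I)
p + L = -8*I*√1929 - 507 = -507 - 8*I*√1929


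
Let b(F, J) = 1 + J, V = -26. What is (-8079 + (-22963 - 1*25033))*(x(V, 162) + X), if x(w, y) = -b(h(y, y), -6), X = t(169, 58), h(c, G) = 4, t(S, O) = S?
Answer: -9757050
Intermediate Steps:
X = 169
x(w, y) = 5 (x(w, y) = -(1 - 6) = -1*(-5) = 5)
(-8079 + (-22963 - 1*25033))*(x(V, 162) + X) = (-8079 + (-22963 - 1*25033))*(5 + 169) = (-8079 + (-22963 - 25033))*174 = (-8079 - 47996)*174 = -56075*174 = -9757050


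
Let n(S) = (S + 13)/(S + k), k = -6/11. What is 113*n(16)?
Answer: 36047/170 ≈ 212.04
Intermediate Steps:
k = -6/11 (k = -6*1/11 = -6/11 ≈ -0.54545)
n(S) = (13 + S)/(-6/11 + S) (n(S) = (S + 13)/(S - 6/11) = (13 + S)/(-6/11 + S))
113*n(16) = 113*(11*(13 + 16)/(-6 + 11*16)) = 113*(11*29/(-6 + 176)) = 113*(11*29/170) = 113*(11*(1/170)*29) = 113*(319/170) = 36047/170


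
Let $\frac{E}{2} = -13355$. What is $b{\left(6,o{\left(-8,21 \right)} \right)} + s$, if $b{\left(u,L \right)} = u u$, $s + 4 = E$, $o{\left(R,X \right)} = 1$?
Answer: $-26678$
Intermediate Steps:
$E = -26710$ ($E = 2 \left(-13355\right) = -26710$)
$s = -26714$ ($s = -4 - 26710 = -26714$)
$b{\left(u,L \right)} = u^{2}$
$b{\left(6,o{\left(-8,21 \right)} \right)} + s = 6^{2} - 26714 = 36 - 26714 = -26678$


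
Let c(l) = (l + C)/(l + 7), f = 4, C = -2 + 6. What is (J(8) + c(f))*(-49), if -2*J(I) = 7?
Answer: 2989/22 ≈ 135.86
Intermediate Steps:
C = 4
c(l) = (4 + l)/(7 + l) (c(l) = (l + 4)/(l + 7) = (4 + l)/(7 + l))
J(I) = -7/2 (J(I) = -1/2*7 = -7/2)
(J(8) + c(f))*(-49) = (-7/2 + (4 + 4)/(7 + 4))*(-49) = (-7/2 + 8/11)*(-49) = -61/22*(-49) = 2989/22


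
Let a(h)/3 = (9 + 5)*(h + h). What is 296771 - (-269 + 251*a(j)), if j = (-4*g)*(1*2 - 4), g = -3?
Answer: 803056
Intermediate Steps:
j = -24 (j = (-4*(-3))*(1*2 - 4) = 12*(2 - 4) = 12*(-2) = -24)
a(h) = 84*h (a(h) = 3*((9 + 5)*(h + h)) = 3*(14*(2*h)) = 3*(28*h) = 84*h)
296771 - (-269 + 251*a(j)) = 296771 - (-269 + 251*(84*(-24))) = 296771 - (-269 + 251*(-2016)) = 296771 - (-269 - 506016) = 296771 - 1*(-506285) = 296771 + 506285 = 803056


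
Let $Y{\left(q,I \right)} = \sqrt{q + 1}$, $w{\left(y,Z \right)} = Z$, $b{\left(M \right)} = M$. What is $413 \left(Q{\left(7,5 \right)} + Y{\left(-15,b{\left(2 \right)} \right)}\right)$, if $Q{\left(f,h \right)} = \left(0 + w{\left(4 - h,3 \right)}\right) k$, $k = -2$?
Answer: $-2478 + 413 i \sqrt{14} \approx -2478.0 + 1545.3 i$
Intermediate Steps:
$Y{\left(q,I \right)} = \sqrt{1 + q}$
$Q{\left(f,h \right)} = -6$ ($Q{\left(f,h \right)} = \left(0 + 3\right) \left(-2\right) = 3 \left(-2\right) = -6$)
$413 \left(Q{\left(7,5 \right)} + Y{\left(-15,b{\left(2 \right)} \right)}\right) = 413 \left(-6 + \sqrt{1 - 15}\right) = 413 \left(-6 + \sqrt{-14}\right) = 413 \left(-6 + i \sqrt{14}\right) = -2478 + 413 i \sqrt{14}$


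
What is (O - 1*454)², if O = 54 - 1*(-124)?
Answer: 76176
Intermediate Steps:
O = 178 (O = 54 + 124 = 178)
(O - 1*454)² = (178 - 1*454)² = (178 - 454)² = (-276)² = 76176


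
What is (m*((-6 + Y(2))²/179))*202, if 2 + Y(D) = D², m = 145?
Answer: 468640/179 ≈ 2618.1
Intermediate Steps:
Y(D) = -2 + D²
(m*((-6 + Y(2))²/179))*202 = (145*((-6 + (-2 + 2²))²/179))*202 = (145*((-6 + (-2 + 4))²*(1/179)))*202 = (145*((-6 + 2)²*(1/179)))*202 = (145*((-4)²*(1/179)))*202 = (145*(16*(1/179)))*202 = (145*(16/179))*202 = (2320/179)*202 = 468640/179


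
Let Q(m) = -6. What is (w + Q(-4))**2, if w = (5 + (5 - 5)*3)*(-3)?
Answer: 441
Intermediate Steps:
w = -15 (w = (5 + 0*3)*(-3) = (5 + 0)*(-3) = 5*(-3) = -15)
(w + Q(-4))**2 = (-15 - 6)**2 = (-21)**2 = 441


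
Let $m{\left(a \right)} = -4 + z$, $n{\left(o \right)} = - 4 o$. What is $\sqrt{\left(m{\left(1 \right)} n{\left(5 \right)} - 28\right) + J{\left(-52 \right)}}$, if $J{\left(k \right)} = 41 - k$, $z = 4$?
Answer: $\sqrt{65} \approx 8.0623$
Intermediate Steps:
$m{\left(a \right)} = 0$ ($m{\left(a \right)} = -4 + 4 = 0$)
$\sqrt{\left(m{\left(1 \right)} n{\left(5 \right)} - 28\right) + J{\left(-52 \right)}} = \sqrt{\left(0 \left(\left(-4\right) 5\right) - 28\right) + \left(41 - -52\right)} = \sqrt{\left(0 \left(-20\right) - 28\right) + \left(41 + 52\right)} = \sqrt{\left(0 - 28\right) + 93} = \sqrt{-28 + 93} = \sqrt{65}$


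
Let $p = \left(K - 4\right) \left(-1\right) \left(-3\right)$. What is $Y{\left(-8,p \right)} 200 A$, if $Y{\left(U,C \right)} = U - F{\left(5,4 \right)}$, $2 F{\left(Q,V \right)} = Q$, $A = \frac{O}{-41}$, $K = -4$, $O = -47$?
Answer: $- \frac{98700}{41} \approx -2407.3$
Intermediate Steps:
$p = -24$ ($p = \left(-4 - 4\right) \left(-1\right) \left(-3\right) = \left(-8\right) \left(-1\right) \left(-3\right) = 8 \left(-3\right) = -24$)
$A = \frac{47}{41}$ ($A = - \frac{47}{-41} = \left(-47\right) \left(- \frac{1}{41}\right) = \frac{47}{41} \approx 1.1463$)
$F{\left(Q,V \right)} = \frac{Q}{2}$
$Y{\left(U,C \right)} = - \frac{5}{2} + U$ ($Y{\left(U,C \right)} = U - \frac{1}{2} \cdot 5 = U - \frac{5}{2} = - \frac{5}{2} + U$)
$Y{\left(-8,p \right)} 200 A = \left(- \frac{5}{2} - 8\right) 200 \cdot \frac{47}{41} = \left(- \frac{21}{2}\right) 200 \cdot \frac{47}{41} = \left(-2100\right) \frac{47}{41} = - \frac{98700}{41}$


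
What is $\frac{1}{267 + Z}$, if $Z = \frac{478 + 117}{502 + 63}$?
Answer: $\frac{113}{30290} \approx 0.0037306$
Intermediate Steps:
$Z = \frac{119}{113}$ ($Z = \frac{595}{565} = 595 \cdot \frac{1}{565} = \frac{119}{113} \approx 1.0531$)
$\frac{1}{267 + Z} = \frac{1}{267 + \frac{119}{113}} = \frac{1}{\frac{30290}{113}} = \frac{113}{30290}$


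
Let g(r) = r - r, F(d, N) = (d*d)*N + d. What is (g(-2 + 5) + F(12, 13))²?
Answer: 3549456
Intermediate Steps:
F(d, N) = d + N*d² (F(d, N) = d²*N + d = N*d² + d = d + N*d²)
g(r) = 0
(g(-2 + 5) + F(12, 13))² = (0 + 12*(1 + 13*12))² = (0 + 12*(1 + 156))² = (0 + 12*157)² = (0 + 1884)² = 1884² = 3549456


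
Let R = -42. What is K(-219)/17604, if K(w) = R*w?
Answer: 511/978 ≈ 0.52250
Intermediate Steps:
K(w) = -42*w
K(-219)/17604 = -42*(-219)/17604 = 9198*(1/17604) = 511/978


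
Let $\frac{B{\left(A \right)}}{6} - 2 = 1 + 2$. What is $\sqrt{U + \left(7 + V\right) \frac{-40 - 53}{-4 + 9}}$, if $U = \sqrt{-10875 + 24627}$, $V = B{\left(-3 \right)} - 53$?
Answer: $\frac{\sqrt{7440 + 150 \sqrt{382}}}{5} \approx 20.368$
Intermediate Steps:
$B{\left(A \right)} = 30$ ($B{\left(A \right)} = 12 + 6 \left(1 + 2\right) = 12 + 6 \cdot 3 = 12 + 18 = 30$)
$V = -23$ ($V = 30 - 53 = -23$)
$U = 6 \sqrt{382}$ ($U = \sqrt{13752} = 6 \sqrt{382} \approx 117.27$)
$\sqrt{U + \left(7 + V\right) \frac{-40 - 53}{-4 + 9}} = \sqrt{6 \sqrt{382} + \left(7 - 23\right) \frac{-40 - 53}{-4 + 9}} = \sqrt{6 \sqrt{382} - 16 \left(- \frac{93}{5}\right)} = \sqrt{6 \sqrt{382} - 16 \left(\left(-93\right) \frac{1}{5}\right)} = \sqrt{6 \sqrt{382} - - \frac{1488}{5}} = \sqrt{6 \sqrt{382} + \frac{1488}{5}} = \sqrt{\frac{1488}{5} + 6 \sqrt{382}}$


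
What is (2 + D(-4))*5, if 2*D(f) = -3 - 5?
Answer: -10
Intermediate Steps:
D(f) = -4 (D(f) = (-3 - 5)/2 = (1/2)*(-8) = -4)
(2 + D(-4))*5 = (2 - 4)*5 = -2*5 = -10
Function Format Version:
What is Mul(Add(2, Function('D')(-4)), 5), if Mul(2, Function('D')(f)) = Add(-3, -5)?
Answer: -10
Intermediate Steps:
Function('D')(f) = -4 (Function('D')(f) = Mul(Rational(1, 2), Add(-3, -5)) = Mul(Rational(1, 2), -8) = -4)
Mul(Add(2, Function('D')(-4)), 5) = Mul(Add(2, -4), 5) = Mul(-2, 5) = -10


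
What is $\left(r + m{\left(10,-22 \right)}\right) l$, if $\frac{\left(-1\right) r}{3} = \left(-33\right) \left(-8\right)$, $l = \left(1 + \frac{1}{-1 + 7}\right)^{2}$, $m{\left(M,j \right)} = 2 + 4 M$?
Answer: $- \frac{6125}{6} \approx -1020.8$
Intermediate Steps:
$l = \frac{49}{36}$ ($l = \left(1 + \frac{1}{6}\right)^{2} = \left(\frac{7}{6}\right)^{2} = \frac{49}{36} \approx 1.3611$)
$r = -792$ ($r = - 3 \left(\left(-33\right) \left(-8\right)\right) = \left(-3\right) 264 = -792$)
$\left(r + m{\left(10,-22 \right)}\right) l = \left(-792 + \left(2 + 4 \cdot 10\right)\right) \frac{49}{36} = \left(-792 + \left(2 + 40\right)\right) \frac{49}{36} = \left(-792 + 42\right) \frac{49}{36} = \left(-750\right) \frac{49}{36} = - \frac{6125}{6}$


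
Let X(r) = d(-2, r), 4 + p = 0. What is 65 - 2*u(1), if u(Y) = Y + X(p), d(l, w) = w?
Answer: 71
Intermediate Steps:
p = -4 (p = -4 + 0 = -4)
X(r) = r
u(Y) = -4 + Y (u(Y) = Y - 4 = -4 + Y)
65 - 2*u(1) = 65 - 2*(-4 + 1) = 65 - 2*(-3) = 65 + 6 = 71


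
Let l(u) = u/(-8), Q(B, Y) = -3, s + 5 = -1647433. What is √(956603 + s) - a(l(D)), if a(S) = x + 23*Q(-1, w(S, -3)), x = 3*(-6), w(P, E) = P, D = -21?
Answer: 87 + I*√690835 ≈ 87.0 + 831.17*I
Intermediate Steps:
s = -1647438 (s = -5 - 1647433 = -1647438)
x = -18
l(u) = -u/8 (l(u) = u*(-⅛) = -u/8)
a(S) = -87 (a(S) = -18 + 23*(-3) = -18 - 69 = -87)
√(956603 + s) - a(l(D)) = √(956603 - 1647438) - 1*(-87) = √(-690835) + 87 = I*√690835 + 87 = 87 + I*√690835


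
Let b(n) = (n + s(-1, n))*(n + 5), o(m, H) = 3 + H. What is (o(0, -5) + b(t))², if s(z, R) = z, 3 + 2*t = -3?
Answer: 100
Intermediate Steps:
t = -3 (t = -3/2 + (½)*(-3) = -3/2 - 3/2 = -3)
b(n) = (-1 + n)*(5 + n) (b(n) = (n - 1)*(n + 5) = (-1 + n)*(5 + n))
(o(0, -5) + b(t))² = ((3 - 5) + (-5 + (-3)² + 4*(-3)))² = (-2 + (-5 + 9 - 12))² = (-2 - 8)² = (-10)² = 100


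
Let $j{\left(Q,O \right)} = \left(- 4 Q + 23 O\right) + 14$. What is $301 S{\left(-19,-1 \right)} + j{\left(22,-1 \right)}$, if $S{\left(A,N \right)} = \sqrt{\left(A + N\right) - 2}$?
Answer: $-97 + 301 i \sqrt{22} \approx -97.0 + 1411.8 i$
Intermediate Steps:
$j{\left(Q,O \right)} = 14 - 4 Q + 23 O$
$S{\left(A,N \right)} = \sqrt{-2 + A + N}$
$301 S{\left(-19,-1 \right)} + j{\left(22,-1 \right)} = 301 \sqrt{-2 - 19 - 1} + \left(14 - 88 + 23 \left(-1\right)\right) = 301 \sqrt{-22} - 97 = 301 i \sqrt{22} - 97 = -97 + 301 i \sqrt{22}$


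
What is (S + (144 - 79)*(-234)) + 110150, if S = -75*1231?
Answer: 2615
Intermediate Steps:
S = -92325
(S + (144 - 79)*(-234)) + 110150 = (-92325 + (144 - 79)*(-234)) + 110150 = (-92325 + 65*(-234)) + 110150 = (-92325 - 15210) + 110150 = -107535 + 110150 = 2615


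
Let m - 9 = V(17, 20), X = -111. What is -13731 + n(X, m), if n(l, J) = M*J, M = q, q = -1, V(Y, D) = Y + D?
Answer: -13777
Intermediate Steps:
V(Y, D) = D + Y
M = -1
m = 46 (m = 9 + (20 + 17) = 9 + 37 = 46)
n(l, J) = -J
-13731 + n(X, m) = -13731 - 1*46 = -13731 - 46 = -13777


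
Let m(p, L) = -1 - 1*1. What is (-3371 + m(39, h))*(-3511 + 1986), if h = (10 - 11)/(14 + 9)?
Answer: 5143825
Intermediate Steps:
h = -1/23 ≈ -0.043478
m(p, L) = -2 (m(p, L) = -1 - 1 = -2)
(-3371 + m(39, h))*(-3511 + 1986) = (-3371 - 2)*(-3511 + 1986) = -3373*(-1525) = 5143825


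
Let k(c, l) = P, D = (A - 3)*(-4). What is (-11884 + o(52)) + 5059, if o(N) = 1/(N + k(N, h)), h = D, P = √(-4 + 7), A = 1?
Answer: -18434273/2701 - √3/2701 ≈ -6825.0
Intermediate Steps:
D = 8 (D = (1 - 3)*(-4) = -2*(-4) = 8)
P = √3 ≈ 1.7320
h = 8
k(c, l) = √3
o(N) = 1/(N + √3)
(-11884 + o(52)) + 5059 = (-11884 + 1/(52 + √3)) + 5059 = -6825 + 1/(52 + √3)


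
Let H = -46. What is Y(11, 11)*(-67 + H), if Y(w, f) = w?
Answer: -1243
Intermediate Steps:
Y(11, 11)*(-67 + H) = 11*(-67 - 46) = 11*(-113) = -1243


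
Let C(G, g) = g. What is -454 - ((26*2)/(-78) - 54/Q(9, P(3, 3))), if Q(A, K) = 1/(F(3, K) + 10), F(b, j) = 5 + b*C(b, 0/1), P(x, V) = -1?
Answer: 1070/3 ≈ 356.67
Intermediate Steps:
F(b, j) = 5 (F(b, j) = 5 + b*(0/1) = 5 + b*(0*1) = 5 + b*0 = 5 + 0 = 5)
Q(A, K) = 1/15 (Q(A, K) = 1/(5 + 10) = 1/15)
-454 - ((26*2)/(-78) - 54/Q(9, P(3, 3))) = -454 - ((26*2)/(-78) - 54/1/15) = -454 - (52*(-1/78) - 54*15) = -454 - (-⅔ - 810) = -454 - 1*(-2432/3) = -454 + 2432/3 = 1070/3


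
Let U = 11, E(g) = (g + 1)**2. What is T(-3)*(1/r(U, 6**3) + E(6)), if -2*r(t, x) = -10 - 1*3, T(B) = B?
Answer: -1917/13 ≈ -147.46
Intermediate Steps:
E(g) = (1 + g)**2
r(t, x) = 13/2 (r(t, x) = -(-10 - 1*3)/2 = -(-10 - 3)/2 = -1/2*(-13) = 13/2)
T(-3)*(1/r(U, 6**3) + E(6)) = -3*(1/(13/2) + (1 + 6)**2) = -3*(2/13 + 7**2) = -3*(2/13 + 49) = -3*639/13 = -1917/13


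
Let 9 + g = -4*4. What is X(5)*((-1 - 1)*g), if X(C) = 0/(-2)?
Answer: 0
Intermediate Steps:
X(C) = 0 (X(C) = 0*(-½) = 0)
g = -25 (g = -9 - 4*4 = -9 - 16 = -25)
X(5)*((-1 - 1)*g) = 0*((-1 - 1)*(-25)) = 0*(-2*(-25)) = 0*50 = 0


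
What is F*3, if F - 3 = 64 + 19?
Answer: 258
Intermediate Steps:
F = 86 (F = 3 + (64 + 19) = 3 + 83 = 86)
F*3 = 86*3 = 258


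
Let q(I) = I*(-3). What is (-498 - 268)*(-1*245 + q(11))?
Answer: 212948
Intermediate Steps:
q(I) = -3*I
(-498 - 268)*(-1*245 + q(11)) = (-498 - 268)*(-1*245 - 3*11) = -766*(-245 - 33) = -766*(-278) = 212948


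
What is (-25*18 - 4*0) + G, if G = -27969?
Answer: -28419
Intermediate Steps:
(-25*18 - 4*0) + G = (-25*18 - 4*0) - 27969 = (-450 + 0) - 27969 = -450 - 27969 = -28419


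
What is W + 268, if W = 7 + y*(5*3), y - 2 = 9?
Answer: 440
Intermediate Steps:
y = 11 (y = 2 + 9 = 11)
W = 172 (W = 7 + 11*(5*3) = 7 + 11*15 = 7 + 165 = 172)
W + 268 = 172 + 268 = 440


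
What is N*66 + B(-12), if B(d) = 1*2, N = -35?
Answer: -2308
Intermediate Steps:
B(d) = 2
N*66 + B(-12) = -35*66 + 2 = -2310 + 2 = -2308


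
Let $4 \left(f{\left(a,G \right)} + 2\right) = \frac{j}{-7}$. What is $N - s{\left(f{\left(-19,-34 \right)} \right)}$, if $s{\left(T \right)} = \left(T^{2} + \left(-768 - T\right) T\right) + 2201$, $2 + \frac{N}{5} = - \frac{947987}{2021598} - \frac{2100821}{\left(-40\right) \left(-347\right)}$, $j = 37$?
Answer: $- \frac{108442273044305}{19641846168} \approx -5521.0$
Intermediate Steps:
$N = - \frac{2158146575999}{2805978024}$ ($N = -10 + 5 \left(- \frac{947987}{2021598} - \frac{2100821}{\left(-40\right) \left(-347\right)}\right) = -10 + 5 \left(\left(-947987\right) \frac{1}{2021598} - \frac{2100821}{13880}\right) = -10 + 5 \left(- \frac{947987}{2021598} - \frac{2100821}{13880}\right) = -10 + 5 \left(- \frac{2130086795759}{14029890120}\right) = -10 - \frac{2130086795759}{2805978024} = - \frac{2158146575999}{2805978024} \approx -769.13$)
$f{\left(a,G \right)} = - \frac{93}{28}$ ($f{\left(a,G \right)} = -2 + \frac{37 \frac{1}{-7}}{4} = -2 + \frac{37 \left(- \frac{1}{7}\right)}{4} = -2 + \frac{1}{4} \left(- \frac{37}{7}\right) = -2 - \frac{37}{28} = - \frac{93}{28}$)
$s{\left(T \right)} = 2201 + T^{2} + T \left(-768 - T\right)$ ($s{\left(T \right)} = \left(T^{2} + T \left(-768 - T\right)\right) + 2201 = 2201 + T^{2} + T \left(-768 - T\right)$)
$N - s{\left(f{\left(-19,-34 \right)} \right)} = - \frac{2158146575999}{2805978024} - \left(2201 - - \frac{17856}{7}\right) = - \frac{2158146575999}{2805978024} - \left(2201 + \frac{17856}{7}\right) = - \frac{2158146575999}{2805978024} - \frac{33263}{7} = - \frac{108442273044305}{19641846168}$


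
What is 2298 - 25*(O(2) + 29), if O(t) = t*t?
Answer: 1473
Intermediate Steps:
O(t) = t²
2298 - 25*(O(2) + 29) = 2298 - 25*(2² + 29) = 2298 - 25*(4 + 29) = 2298 - 25*33 = 2298 - 1*825 = 2298 - 825 = 1473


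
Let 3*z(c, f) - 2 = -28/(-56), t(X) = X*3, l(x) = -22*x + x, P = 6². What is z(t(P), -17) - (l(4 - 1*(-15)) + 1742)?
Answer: -8053/6 ≈ -1342.2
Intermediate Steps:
P = 36
l(x) = -21*x
t(X) = 3*X
z(c, f) = ⅚ (z(c, f) = ⅔ + (-28/(-56))/3 = ⅔ + (-28*(-1/56))/3 = ⅔ + (⅓)*(½) = ⅔ + ⅙ = ⅚)
z(t(P), -17) - (l(4 - 1*(-15)) + 1742) = ⅚ - (-21*(4 - 1*(-15)) + 1742) = ⅚ - (-21*(4 + 15) + 1742) = ⅚ - (-21*19 + 1742) = ⅚ - (-399 + 1742) = ⅚ - 1*1343 = ⅚ - 1343 = -8053/6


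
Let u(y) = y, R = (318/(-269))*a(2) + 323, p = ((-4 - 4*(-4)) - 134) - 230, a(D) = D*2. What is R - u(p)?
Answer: 180303/269 ≈ 670.27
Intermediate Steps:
a(D) = 2*D
p = -352 (p = ((-4 + 16) - 134) - 230 = (12 - 134) - 230 = -122 - 230 = -352)
R = 85615/269 (R = (318/(-269))*(2*2) + 323 = (318*(-1/269))*4 + 323 = -318/269*4 + 323 = -1272/269 + 323 = 85615/269 ≈ 318.27)
R - u(p) = 85615/269 - 1*(-352) = 85615/269 + 352 = 180303/269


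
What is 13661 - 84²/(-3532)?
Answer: 12064427/883 ≈ 13663.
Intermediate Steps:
13661 - 84²/(-3532) = 13661 - 7056*(-1)/3532 = 13661 - 1*(-1764/883) = 13661 + 1764/883 = 12064427/883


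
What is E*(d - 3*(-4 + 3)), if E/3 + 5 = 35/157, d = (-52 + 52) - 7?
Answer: 9000/157 ≈ 57.325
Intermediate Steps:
d = -7 (d = 0 - 7 = -7)
E = -2250/157 (E = -15 + 3*(35/157) = -15 + 105/157 = -2250/157 ≈ -14.331)
E*(d - 3*(-4 + 3)) = -2250*(-7 - 3*(-4 + 3))/157 = -2250*(-7 - 3*(-1))/157 = -2250*(-7 + 3)/157 = -2250/157*(-4) = 9000/157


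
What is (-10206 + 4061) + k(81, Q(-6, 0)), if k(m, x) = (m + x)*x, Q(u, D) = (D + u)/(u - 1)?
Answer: -297667/49 ≈ -6074.8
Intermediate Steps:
Q(u, D) = (D + u)/(-1 + u)
k(m, x) = x*(m + x)
(-10206 + 4061) + k(81, Q(-6, 0)) = (-10206 + 4061) + ((0 - 6)/(-1 - 6))*(81 + (0 - 6)/(-1 - 6)) = -6145 + (-6/(-7))*(81 - 6/(-7)) = -6145 + (-⅐*(-6))*(81 - ⅐*(-6)) = -6145 + 6*(81 + 6/7)/7 = -6145 + (6/7)*(573/7) = -6145 + 3438/49 = -297667/49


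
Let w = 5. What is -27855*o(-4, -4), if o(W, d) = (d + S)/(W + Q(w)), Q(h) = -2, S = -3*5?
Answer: -176415/2 ≈ -88208.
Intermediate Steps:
S = -15
o(W, d) = (-15 + d)/(-2 + W) (o(W, d) = (d - 15)/(W - 2) = (-15 + d)/(-2 + W))
-27855*o(-4, -4) = -27855*(-15 - 4)/(-2 - 4) = -27855*(-19)/(-6) = -(-9285)*(-19)/2 = -27855*19/6 = -176415/2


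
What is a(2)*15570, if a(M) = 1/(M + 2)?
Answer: 7785/2 ≈ 3892.5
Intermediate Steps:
a(M) = 1/(2 + M)
a(2)*15570 = 15570/(2 + 2) = 15570/4 = (1/4)*15570 = 7785/2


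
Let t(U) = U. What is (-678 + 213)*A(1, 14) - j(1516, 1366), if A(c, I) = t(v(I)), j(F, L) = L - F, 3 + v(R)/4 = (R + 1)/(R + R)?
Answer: 33135/7 ≈ 4733.6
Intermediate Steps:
v(R) = -12 + 2*(1 + R)/R (v(R) = -12 + 4*((R + 1)/(R + R)) = -12 + 4*((1 + R)/((2*R))) = -12 + 4*((1 + R)*(1/(2*R))) = -12 + 4*((1 + R)/(2*R)) = -12 + 2*(1 + R)/R)
A(c, I) = -10 + 2/I
(-678 + 213)*A(1, 14) - j(1516, 1366) = (-678 + 213)*(-10 + 2/14) - (1366 - 1*1516) = -465*(-10 + 2*(1/14)) - (1366 - 1516) = -465*(-10 + ⅐) - 1*(-150) = -465*(-69/7) + 150 = 32085/7 + 150 = 33135/7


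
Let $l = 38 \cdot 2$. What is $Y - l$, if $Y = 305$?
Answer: $229$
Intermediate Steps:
$l = 76$
$Y - l = 305 - 76 = 229$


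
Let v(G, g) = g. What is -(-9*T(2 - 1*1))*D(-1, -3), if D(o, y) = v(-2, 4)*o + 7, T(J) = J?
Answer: 27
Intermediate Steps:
D(o, y) = 7 + 4*o (D(o, y) = 4*o + 7 = 7 + 4*o)
-(-9*T(2 - 1*1))*D(-1, -3) = -(-9*(2 - 1*1))*(7 + 4*(-1)) = -(-9*(2 - 1))*(7 - 4) = -(-9*1)*3 = -(-9)*3 = -1*(-27) = 27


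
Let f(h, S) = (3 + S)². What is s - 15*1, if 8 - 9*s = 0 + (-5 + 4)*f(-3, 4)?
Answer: -26/3 ≈ -8.6667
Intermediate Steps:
s = 19/3 (s = 8/9 - (0 + (-5 + 4)*(3 + 4)²)/9 = 8/9 - (0 - 1*7²)/9 = 8/9 - (0 - 1*49)/9 = 8/9 - (0 - 49)/9 = 8/9 - ⅑*(-49) = 8/9 + 49/9 = 19/3 ≈ 6.3333)
s - 15*1 = 19/3 - 15*1 = 19/3 - 15 = -26/3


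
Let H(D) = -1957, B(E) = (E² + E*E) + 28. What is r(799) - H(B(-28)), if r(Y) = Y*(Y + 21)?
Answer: 657137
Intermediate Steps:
r(Y) = Y*(21 + Y)
B(E) = 28 + 2*E² (B(E) = (E² + E²) + 28 = 2*E² + 28 = 28 + 2*E²)
r(799) - H(B(-28)) = 799*(21 + 799) - 1*(-1957) = 799*820 + 1957 = 655180 + 1957 = 657137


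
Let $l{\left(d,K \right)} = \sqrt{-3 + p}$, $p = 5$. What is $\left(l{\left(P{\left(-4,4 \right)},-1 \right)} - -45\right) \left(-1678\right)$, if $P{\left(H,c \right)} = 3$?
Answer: $-75510 - 1678 \sqrt{2} \approx -77883.0$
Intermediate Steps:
$l{\left(d,K \right)} = \sqrt{2}$ ($l{\left(d,K \right)} = \sqrt{-3 + 5} = \sqrt{2}$)
$\left(l{\left(P{\left(-4,4 \right)},-1 \right)} - -45\right) \left(-1678\right) = \left(\sqrt{2} - -45\right) \left(-1678\right) = \left(\sqrt{2} + 45\right) \left(-1678\right) = \left(45 + \sqrt{2}\right) \left(-1678\right) = -75510 - 1678 \sqrt{2}$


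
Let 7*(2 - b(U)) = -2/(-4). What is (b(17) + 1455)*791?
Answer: 2304861/2 ≈ 1.1524e+6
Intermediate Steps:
b(U) = 27/14 (b(U) = 2 - (-2)/(7*(-4)) = 2 - (-2)*(-1)/(7*4) = 2 - 1/7*1/2 = 2 - 1/14 = 27/14)
(b(17) + 1455)*791 = (27/14 + 1455)*791 = (20397/14)*791 = 2304861/2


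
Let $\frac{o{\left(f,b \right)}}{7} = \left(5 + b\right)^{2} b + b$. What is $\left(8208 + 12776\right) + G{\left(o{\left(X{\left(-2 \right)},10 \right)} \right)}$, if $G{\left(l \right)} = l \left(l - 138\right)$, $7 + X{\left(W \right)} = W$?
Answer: $248110224$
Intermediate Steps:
$X{\left(W \right)} = -7 + W$
$o{\left(f,b \right)} = 7 b + 7 b \left(5 + b\right)^{2}$ ($o{\left(f,b \right)} = 7 \left(\left(5 + b\right)^{2} b + b\right) = 7 \left(b \left(5 + b\right)^{2} + b\right) = 7 \left(b + b \left(5 + b\right)^{2}\right) = 7 b + 7 b \left(5 + b\right)^{2}$)
$G{\left(l \right)} = l \left(-138 + l\right)$
$\left(8208 + 12776\right) + G{\left(o{\left(X{\left(-2 \right)},10 \right)} \right)} = \left(8208 + 12776\right) + 7 \cdot 10 \left(1 + \left(5 + 10\right)^{2}\right) \left(-138 + 7 \cdot 10 \left(1 + \left(5 + 10\right)^{2}\right)\right) = 20984 + 7 \cdot 10 \left(1 + 15^{2}\right) \left(-138 + 7 \cdot 10 \left(1 + 15^{2}\right)\right) = 20984 + 7 \cdot 10 \left(1 + 225\right) \left(-138 + 7 \cdot 10 \left(1 + 225\right)\right) = 20984 + 7 \cdot 10 \cdot 226 \left(-138 + 7 \cdot 10 \cdot 226\right) = 20984 + 15820 \left(-138 + 15820\right) = 20984 + 15820 \cdot 15682 = 20984 + 248089240 = 248110224$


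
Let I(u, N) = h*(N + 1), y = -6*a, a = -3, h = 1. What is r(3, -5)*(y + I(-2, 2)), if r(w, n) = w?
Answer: 63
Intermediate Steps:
y = 18 (y = -6*(-3) = 18)
I(u, N) = 1 + N (I(u, N) = 1*(N + 1) = 1*(1 + N) = 1 + N)
r(3, -5)*(y + I(-2, 2)) = 3*(18 + (1 + 2)) = 3*(18 + 3) = 3*21 = 63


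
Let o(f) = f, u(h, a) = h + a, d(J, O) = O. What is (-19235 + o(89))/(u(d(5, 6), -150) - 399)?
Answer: 6382/181 ≈ 35.260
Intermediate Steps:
u(h, a) = a + h
(-19235 + o(89))/(u(d(5, 6), -150) - 399) = (-19235 + 89)/((-150 + 6) - 399) = -19146/(-144 - 399) = -19146/(-543) = -19146*(-1/543) = 6382/181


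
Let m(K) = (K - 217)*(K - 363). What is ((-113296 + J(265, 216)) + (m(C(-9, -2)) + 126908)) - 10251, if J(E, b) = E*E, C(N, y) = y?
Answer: 153521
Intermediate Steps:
J(E, b) = E**2
m(K) = (-363 + K)*(-217 + K) (m(K) = (-217 + K)*(-363 + K) = (-363 + K)*(-217 + K))
((-113296 + J(265, 216)) + (m(C(-9, -2)) + 126908)) - 10251 = ((-113296 + 265**2) + ((78771 + (-2)**2 - 580*(-2)) + 126908)) - 10251 = ((-113296 + 70225) + ((78771 + 4 + 1160) + 126908)) - 10251 = (-43071 + (79935 + 126908)) - 10251 = (-43071 + 206843) - 10251 = 163772 - 10251 = 153521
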